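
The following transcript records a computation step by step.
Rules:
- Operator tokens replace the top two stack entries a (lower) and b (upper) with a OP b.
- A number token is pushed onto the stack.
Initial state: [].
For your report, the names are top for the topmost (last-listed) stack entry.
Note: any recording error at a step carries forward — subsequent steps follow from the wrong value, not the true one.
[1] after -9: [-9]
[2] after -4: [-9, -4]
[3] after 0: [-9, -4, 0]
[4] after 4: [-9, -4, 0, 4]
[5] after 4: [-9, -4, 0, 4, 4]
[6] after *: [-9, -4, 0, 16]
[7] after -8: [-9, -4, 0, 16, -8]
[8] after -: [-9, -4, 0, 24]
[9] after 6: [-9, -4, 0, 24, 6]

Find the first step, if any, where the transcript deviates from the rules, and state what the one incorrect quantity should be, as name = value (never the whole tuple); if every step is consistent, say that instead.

Recomputing the run from the initial state:
step 1: [-9]
step 2: [-9, -4]
step 3: [-9, -4, 0]
step 4: [-9, -4, 0, 4]
step 5: [-9, -4, 0, 4, 4]
step 6: [-9, -4, 0, 16]
step 7: [-9, -4, 0, 16, -8]
step 8: [-9, -4, 0, 24]
step 9: [-9, -4, 0, 24, 6]
This matches the transcript at every step.

no error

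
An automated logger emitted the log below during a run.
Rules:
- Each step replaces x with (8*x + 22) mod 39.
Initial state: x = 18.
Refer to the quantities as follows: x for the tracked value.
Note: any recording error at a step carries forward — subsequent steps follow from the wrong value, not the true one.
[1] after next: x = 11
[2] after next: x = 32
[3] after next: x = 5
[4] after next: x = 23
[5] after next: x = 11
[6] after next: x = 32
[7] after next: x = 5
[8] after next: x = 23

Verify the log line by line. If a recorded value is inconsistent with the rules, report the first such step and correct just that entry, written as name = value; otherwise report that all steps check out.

Step 1: x = (8*18 + 22) mod 39 = 10 — the entry is off here.
Step 1 is the first one off; corrected, x = 10.

step 1, x = 10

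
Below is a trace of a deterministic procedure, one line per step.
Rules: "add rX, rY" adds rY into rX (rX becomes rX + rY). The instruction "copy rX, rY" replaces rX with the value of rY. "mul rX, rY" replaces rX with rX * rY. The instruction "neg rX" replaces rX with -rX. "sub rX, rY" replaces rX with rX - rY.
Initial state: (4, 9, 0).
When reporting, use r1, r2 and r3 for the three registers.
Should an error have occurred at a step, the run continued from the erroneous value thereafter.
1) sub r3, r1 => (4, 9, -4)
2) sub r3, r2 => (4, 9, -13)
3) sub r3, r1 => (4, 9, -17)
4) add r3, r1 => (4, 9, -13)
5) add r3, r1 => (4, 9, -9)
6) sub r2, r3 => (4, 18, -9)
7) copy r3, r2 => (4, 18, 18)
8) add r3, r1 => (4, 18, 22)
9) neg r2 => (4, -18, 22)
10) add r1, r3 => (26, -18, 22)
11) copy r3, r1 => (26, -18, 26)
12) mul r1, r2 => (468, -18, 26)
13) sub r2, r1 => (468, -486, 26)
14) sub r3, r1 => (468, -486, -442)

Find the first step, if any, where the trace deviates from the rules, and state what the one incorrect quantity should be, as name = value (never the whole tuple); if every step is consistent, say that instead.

step 12, r1 = -468

Recomputing the run from the initial state:
step 1: r1 = 4, r2 = 9, r3 = -4
step 2: r1 = 4, r2 = 9, r3 = -13
step 3: r1 = 4, r2 = 9, r3 = -17
step 4: r1 = 4, r2 = 9, r3 = -13
step 5: r1 = 4, r2 = 9, r3 = -9
step 6: r1 = 4, r2 = 18, r3 = -9
step 7: r1 = 4, r2 = 18, r3 = 18
step 8: r1 = 4, r2 = 18, r3 = 22
step 9: r1 = 4, r2 = -18, r3 = 22
step 10: r1 = 26, r2 = -18, r3 = 22
step 11: r1 = 26, r2 = -18, r3 = 26
step 12: r1 = -468, r2 = -18, r3 = 26
step 13: r1 = -468, r2 = 450, r3 = 26
step 14: r1 = -468, r2 = 450, r3 = 494
The first disagreement with the trace is at step 12, where the value should be r1 = -468.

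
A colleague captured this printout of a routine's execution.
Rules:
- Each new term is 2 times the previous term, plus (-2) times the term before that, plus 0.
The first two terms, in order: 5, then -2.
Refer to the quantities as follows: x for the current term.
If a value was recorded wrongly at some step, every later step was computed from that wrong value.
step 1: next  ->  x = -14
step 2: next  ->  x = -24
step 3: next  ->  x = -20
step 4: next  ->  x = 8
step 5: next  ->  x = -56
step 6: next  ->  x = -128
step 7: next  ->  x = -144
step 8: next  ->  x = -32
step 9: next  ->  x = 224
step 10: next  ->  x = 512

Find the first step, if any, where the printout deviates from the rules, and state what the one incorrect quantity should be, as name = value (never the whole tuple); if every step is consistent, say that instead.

step 5, x = 56

step 1: x = 2*(-2) + (-2)*(5) + (0) = -14 -> same as recorded
step 2: x = 2*(-14) + (-2)*(-2) + (0) = -24 -> agrees with the printout
step 3: x = 2*(-24) + (-2)*(-14) + (0) = -20 -> in agreement
step 4: x = 2*(-20) + (-2)*(-24) + (0) = 8 -> confirmed correct
step 5: x = 2*(8) + (-2)*(-20) + (0) = 56 -> first mismatch against the printout
The earliest wrong entry is at step 5: it should read x = 56.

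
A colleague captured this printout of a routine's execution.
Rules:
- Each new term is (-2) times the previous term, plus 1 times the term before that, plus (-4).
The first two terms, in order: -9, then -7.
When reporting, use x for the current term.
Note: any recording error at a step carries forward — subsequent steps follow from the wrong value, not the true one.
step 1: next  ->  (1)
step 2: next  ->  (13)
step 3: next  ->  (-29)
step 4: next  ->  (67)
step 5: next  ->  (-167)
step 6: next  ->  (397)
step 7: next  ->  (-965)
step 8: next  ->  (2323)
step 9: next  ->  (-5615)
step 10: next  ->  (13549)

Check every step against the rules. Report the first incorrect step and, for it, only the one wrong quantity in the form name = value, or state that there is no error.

Recomputing the run from the initial state:
step 1: x = 1
step 2: x = -13
step 3: x = 23
step 4: x = -63
step 5: x = 145
step 6: x = -357
step 7: x = 855
step 8: x = -2071
step 9: x = 4993
step 10: x = -12061
The first disagreement with the printout is at step 2, where the value should be x = -13.

step 2, x = -13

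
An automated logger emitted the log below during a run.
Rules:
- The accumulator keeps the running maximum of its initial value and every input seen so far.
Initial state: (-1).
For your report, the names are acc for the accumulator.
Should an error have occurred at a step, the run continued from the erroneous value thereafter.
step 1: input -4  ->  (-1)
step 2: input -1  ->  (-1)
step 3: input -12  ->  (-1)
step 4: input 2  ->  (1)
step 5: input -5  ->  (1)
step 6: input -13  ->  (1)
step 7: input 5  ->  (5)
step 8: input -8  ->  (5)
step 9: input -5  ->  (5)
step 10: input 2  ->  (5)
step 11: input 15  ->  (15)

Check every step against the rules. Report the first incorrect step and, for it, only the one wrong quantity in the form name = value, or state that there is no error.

step 4, acc = 2

step 1: acc = max(-1, -4) = -1 -> verified
step 2: acc = max(-1, -1) = -1 -> exactly as logged
step 3: acc = max(-1, -12) = -1 -> no discrepancy
step 4: acc = max(-1, 2) = 2 -> this is not what the log shows
First deviation found at step 4; the corrected entry is acc = 2.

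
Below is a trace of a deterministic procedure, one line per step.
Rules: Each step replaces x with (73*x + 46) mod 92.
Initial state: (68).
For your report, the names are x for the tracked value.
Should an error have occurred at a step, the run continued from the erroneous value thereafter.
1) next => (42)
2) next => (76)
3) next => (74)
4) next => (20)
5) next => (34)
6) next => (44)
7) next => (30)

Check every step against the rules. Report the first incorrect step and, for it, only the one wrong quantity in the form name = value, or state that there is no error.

Recomputing the run from the initial state:
step 1: x = 42
step 2: x = 76
step 3: x = 74
step 4: x = 20
step 5: x = 34
step 6: x = 44
step 7: x = 38
The first disagreement with the trace is at step 7, where the value should be x = 38.

step 7, x = 38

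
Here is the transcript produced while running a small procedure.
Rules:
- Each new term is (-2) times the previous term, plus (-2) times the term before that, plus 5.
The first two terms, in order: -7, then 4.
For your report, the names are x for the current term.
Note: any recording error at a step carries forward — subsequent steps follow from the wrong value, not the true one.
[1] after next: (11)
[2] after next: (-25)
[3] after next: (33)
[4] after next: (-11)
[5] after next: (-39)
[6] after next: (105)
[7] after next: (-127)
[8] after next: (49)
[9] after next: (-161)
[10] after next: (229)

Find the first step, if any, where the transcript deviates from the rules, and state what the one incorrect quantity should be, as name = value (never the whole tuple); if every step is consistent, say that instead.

1. x = -2*(4) + (-2)*(-7) + (5) = 11 (agrees with the transcript)
2. x = -2*(11) + (-2)*(4) + (5) = -25 (matches)
3. x = -2*(-25) + (-2)*(11) + (5) = 33 (confirmed correct)
4. x = -2*(33) + (-2)*(-25) + (5) = -11 (confirmed correct)
5. x = -2*(-11) + (-2)*(33) + (5) = -39 (same as recorded)
6. x = -2*(-39) + (-2)*(-11) + (5) = 105 (same as recorded)
7. x = -2*(105) + (-2)*(-39) + (5) = -127 (in agreement)
8. x = -2*(-127) + (-2)*(105) + (5) = 49 (no discrepancy)
9. x = -2*(49) + (-2)*(-127) + (5) = 161 (the entry is off here)
So the first discrepancy is step 9, where the right value is x = 161.

step 9, x = 161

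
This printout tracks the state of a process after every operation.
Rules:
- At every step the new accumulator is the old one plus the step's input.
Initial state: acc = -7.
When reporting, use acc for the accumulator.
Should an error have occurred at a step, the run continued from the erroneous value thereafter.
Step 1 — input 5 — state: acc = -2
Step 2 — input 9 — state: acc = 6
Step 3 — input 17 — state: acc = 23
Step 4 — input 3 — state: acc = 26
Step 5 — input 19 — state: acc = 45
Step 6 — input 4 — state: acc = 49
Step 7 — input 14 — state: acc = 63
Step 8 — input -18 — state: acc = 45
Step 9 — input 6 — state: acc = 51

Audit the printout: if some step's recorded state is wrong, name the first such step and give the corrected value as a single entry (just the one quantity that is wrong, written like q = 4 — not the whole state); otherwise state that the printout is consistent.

step 1: acc = -7 + 5 = -2 -> no discrepancy
step 2: acc = -2 + 9 = 7 -> this is not what the printout shows
Conclusion: step 2 carries the first error; the entry should be acc = 7.

step 2, acc = 7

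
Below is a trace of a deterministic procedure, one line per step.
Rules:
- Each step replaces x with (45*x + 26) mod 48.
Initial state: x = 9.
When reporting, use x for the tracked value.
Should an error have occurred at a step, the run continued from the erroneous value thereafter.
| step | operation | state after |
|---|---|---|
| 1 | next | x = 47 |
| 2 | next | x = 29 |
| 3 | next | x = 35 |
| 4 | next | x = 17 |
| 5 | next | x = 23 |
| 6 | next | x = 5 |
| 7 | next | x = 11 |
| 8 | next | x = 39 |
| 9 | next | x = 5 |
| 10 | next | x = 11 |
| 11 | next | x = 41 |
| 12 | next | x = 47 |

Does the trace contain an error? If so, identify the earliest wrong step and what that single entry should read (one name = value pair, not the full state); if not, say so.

step 8, x = 41

Step 1: x = (45*9 + 26) mod 48 = 47 — matches.
Step 2: x = (45*47 + 26) mod 48 = 29 — checks out.
Step 3: x = (45*29 + 26) mod 48 = 35 — verified.
Step 4: x = (45*35 + 26) mod 48 = 17 — consistent with the trace.
Step 5: x = (45*17 + 26) mod 48 = 23 — no discrepancy.
Step 6: x = (45*23 + 26) mod 48 = 5 — verified.
Step 7: x = (45*5 + 26) mod 48 = 11 — in agreement.
Step 8: x = (45*11 + 26) mod 48 = 41 — the trace disagrees here.
First deviation found at step 8; the corrected entry is x = 41.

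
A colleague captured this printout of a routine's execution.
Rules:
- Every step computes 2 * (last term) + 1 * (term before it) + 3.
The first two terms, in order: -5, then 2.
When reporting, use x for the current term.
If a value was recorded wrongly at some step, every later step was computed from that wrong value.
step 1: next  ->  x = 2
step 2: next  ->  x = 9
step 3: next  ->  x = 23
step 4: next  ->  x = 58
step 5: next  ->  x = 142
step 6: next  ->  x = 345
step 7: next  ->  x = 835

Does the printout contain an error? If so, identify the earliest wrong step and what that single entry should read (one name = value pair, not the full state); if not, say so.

step 1: x = 2*(2) + (1)*(-5) + (3) = 2 -> checks out
step 2: x = 2*(2) + (1)*(2) + (3) = 9 -> no discrepancy
step 3: x = 2*(9) + (1)*(2) + (3) = 23 -> verified
step 4: x = 2*(23) + (1)*(9) + (3) = 58 -> exactly as logged
step 5: x = 2*(58) + (1)*(23) + (3) = 142 -> matches
step 6: x = 2*(142) + (1)*(58) + (3) = 345 -> exactly as logged
step 7: x = 2*(345) + (1)*(142) + (3) = 835 -> checks out
Nothing is out of place; the run is error-free.

no error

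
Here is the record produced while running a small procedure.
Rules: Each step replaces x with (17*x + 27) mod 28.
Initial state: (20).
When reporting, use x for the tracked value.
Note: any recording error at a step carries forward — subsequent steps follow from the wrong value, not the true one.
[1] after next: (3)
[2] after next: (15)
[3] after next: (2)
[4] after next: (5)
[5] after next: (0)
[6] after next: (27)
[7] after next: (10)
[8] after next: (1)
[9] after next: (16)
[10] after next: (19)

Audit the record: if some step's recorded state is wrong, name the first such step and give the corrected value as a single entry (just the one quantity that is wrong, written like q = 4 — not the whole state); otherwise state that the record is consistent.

step 2, x = 22

1. x = (17*20 + 27) mod 28 = 3 (exactly as logged)
2. x = (17*3 + 27) mod 28 = 22 (the entry is off here)
Step 2 is the first one off; corrected, x = 22.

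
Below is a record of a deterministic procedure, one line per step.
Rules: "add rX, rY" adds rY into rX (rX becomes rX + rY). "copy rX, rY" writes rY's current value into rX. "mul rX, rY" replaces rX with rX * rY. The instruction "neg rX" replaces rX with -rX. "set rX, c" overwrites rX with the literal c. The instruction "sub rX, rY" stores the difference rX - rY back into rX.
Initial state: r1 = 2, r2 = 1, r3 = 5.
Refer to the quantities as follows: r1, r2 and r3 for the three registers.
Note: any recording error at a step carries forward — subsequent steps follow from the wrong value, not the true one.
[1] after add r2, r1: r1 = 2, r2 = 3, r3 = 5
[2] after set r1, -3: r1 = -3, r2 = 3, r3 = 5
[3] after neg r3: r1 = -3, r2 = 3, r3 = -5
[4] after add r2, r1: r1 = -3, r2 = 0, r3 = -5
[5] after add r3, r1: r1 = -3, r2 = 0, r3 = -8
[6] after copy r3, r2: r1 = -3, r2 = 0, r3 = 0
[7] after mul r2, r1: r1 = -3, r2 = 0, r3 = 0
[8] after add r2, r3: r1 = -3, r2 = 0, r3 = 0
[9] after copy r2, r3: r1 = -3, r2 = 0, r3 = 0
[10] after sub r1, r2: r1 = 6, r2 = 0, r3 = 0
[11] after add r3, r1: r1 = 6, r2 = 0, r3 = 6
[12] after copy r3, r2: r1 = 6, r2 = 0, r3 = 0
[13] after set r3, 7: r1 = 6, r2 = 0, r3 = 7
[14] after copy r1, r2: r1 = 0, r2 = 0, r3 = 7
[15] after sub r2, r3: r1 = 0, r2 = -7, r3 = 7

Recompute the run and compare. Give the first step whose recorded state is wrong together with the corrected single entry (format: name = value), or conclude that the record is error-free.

Recomputing the run from the initial state:
step 1: r1 = 2, r2 = 3, r3 = 5
step 2: r1 = -3, r2 = 3, r3 = 5
step 3: r1 = -3, r2 = 3, r3 = -5
step 4: r1 = -3, r2 = 0, r3 = -5
step 5: r1 = -3, r2 = 0, r3 = -8
step 6: r1 = -3, r2 = 0, r3 = 0
step 7: r1 = -3, r2 = 0, r3 = 0
step 8: r1 = -3, r2 = 0, r3 = 0
step 9: r1 = -3, r2 = 0, r3 = 0
step 10: r1 = -3, r2 = 0, r3 = 0
step 11: r1 = -3, r2 = 0, r3 = -3
step 12: r1 = -3, r2 = 0, r3 = 0
step 13: r1 = -3, r2 = 0, r3 = 7
step 14: r1 = 0, r2 = 0, r3 = 7
step 15: r1 = 0, r2 = -7, r3 = 7
The first disagreement with the record is at step 10, where the value should be r1 = -3.

step 10, r1 = -3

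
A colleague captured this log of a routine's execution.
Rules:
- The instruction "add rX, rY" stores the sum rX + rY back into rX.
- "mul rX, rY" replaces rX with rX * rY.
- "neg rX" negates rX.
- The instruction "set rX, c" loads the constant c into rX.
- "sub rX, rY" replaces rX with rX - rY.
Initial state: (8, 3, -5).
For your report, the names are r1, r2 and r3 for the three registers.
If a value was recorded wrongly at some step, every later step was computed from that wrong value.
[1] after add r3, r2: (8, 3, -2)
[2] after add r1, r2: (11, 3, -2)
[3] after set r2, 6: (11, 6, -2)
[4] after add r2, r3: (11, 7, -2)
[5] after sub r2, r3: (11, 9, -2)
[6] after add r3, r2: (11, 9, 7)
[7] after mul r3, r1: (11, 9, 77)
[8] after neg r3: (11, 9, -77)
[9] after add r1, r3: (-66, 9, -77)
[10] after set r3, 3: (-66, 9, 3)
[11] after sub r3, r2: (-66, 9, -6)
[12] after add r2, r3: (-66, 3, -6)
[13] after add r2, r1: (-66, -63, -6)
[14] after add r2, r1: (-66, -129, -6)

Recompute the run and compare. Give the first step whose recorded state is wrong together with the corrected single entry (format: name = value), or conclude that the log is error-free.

Step 1: r3 = -5 + 3 = -2 — matches.
Step 2: r1 = 8 + 3 = 11 — checks out.
Step 3: r2 = 6 — no discrepancy.
Step 4: r2 = 6 + -2 = 4 — this is not what the log shows.
The earliest wrong entry is at step 4: it should read r2 = 4.

step 4, r2 = 4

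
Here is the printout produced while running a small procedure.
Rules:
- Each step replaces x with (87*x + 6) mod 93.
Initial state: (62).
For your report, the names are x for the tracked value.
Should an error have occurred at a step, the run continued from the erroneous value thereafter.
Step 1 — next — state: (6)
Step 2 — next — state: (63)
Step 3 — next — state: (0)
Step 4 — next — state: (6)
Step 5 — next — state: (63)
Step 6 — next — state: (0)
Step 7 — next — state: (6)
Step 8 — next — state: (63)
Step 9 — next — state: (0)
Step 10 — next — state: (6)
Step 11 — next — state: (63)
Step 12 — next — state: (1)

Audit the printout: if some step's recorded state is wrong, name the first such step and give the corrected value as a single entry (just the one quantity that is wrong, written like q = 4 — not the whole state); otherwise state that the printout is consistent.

Recomputing the run from the initial state:
step 1: x = 6
step 2: x = 63
step 3: x = 0
step 4: x = 6
step 5: x = 63
step 6: x = 0
step 7: x = 6
step 8: x = 63
step 9: x = 0
step 10: x = 6
step 11: x = 63
step 12: x = 0
The first disagreement with the printout is at step 12, where the value should be x = 0.

step 12, x = 0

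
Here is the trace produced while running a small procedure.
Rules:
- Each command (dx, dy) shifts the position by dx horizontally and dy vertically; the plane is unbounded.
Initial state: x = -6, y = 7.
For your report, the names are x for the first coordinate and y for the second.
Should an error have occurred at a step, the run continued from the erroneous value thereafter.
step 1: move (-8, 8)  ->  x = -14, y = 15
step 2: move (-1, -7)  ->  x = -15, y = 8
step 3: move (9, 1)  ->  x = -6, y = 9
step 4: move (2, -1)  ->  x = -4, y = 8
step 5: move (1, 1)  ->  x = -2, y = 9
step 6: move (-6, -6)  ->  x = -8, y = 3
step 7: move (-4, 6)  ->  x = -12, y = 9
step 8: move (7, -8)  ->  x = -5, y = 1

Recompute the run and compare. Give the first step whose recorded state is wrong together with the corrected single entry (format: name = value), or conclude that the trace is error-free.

step 5, x = -3

1. x = -6 + (-8) = -14, y = 7 + (8) = 15 (consistent with the trace)
2. x = -14 + (-1) = -15, y = 15 + (-7) = 8 (agrees with the trace)
3. x = -15 + (9) = -6, y = 8 + (1) = 9 (in agreement)
4. x = -6 + (2) = -4, y = 9 + (-1) = 8 (no discrepancy)
5. x = -4 + (1) = -3, y = 8 + (1) = 9 (the recorded entry deviates here)
Conclusion: step 5 carries the first error; the entry should be x = -3.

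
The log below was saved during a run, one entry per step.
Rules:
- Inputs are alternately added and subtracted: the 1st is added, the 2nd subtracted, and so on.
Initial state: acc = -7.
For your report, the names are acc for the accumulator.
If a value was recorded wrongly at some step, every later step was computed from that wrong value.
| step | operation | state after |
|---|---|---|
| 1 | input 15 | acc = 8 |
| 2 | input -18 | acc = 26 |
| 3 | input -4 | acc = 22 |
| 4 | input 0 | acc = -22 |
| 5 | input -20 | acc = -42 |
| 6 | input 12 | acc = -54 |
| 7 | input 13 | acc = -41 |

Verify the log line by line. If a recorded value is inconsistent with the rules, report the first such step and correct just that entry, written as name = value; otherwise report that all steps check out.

Step 1: acc = -7 + 15 = 8 — exactly as logged.
Step 2: acc = 8 - -18 = 26 — matches.
Step 3: acc = 26 + -4 = 22 — matches.
Step 4: acc = 22 - 0 = 22 — the log disagrees here.
So the first discrepancy is step 4, where the right value is acc = 22.

step 4, acc = 22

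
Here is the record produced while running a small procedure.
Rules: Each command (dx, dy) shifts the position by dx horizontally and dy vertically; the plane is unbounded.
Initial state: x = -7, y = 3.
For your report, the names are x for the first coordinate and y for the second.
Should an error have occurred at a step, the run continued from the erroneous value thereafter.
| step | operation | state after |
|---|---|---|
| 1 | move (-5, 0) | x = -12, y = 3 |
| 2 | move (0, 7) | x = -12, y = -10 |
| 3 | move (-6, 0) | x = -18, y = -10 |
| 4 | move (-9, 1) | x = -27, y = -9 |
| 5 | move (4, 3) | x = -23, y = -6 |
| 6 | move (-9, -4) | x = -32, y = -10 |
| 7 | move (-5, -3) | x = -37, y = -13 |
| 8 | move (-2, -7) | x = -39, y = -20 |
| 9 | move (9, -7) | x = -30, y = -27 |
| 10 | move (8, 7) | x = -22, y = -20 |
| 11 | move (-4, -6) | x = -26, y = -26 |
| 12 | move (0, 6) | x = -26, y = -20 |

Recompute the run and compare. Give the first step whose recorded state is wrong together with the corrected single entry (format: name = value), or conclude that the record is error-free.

step 2, y = 10

1. x = -7 + (-5) = -12, y = 3 + (0) = 3 (agrees with the record)
2. x = -12 + (0) = -12, y = 3 + (7) = 10 (the entry is off here)
First incorrect step: 2; the correct value is y = 10.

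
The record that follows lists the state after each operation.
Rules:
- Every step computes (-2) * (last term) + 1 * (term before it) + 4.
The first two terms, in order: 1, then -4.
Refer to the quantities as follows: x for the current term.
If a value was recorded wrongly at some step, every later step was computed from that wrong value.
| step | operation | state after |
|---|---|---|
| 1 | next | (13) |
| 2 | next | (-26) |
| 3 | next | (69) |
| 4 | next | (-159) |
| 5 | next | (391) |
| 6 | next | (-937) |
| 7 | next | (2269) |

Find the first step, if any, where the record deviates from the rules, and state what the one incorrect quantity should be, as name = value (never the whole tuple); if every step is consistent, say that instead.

step 1: x = -2*(-4) + (1)*(1) + (4) = 13 -> verified
step 2: x = -2*(13) + (1)*(-4) + (4) = -26 -> checks out
step 3: x = -2*(-26) + (1)*(13) + (4) = 69 -> agrees with the record
step 4: x = -2*(69) + (1)*(-26) + (4) = -160 -> the entry is off here
So the first discrepancy is step 4, where the right value is x = -160.

step 4, x = -160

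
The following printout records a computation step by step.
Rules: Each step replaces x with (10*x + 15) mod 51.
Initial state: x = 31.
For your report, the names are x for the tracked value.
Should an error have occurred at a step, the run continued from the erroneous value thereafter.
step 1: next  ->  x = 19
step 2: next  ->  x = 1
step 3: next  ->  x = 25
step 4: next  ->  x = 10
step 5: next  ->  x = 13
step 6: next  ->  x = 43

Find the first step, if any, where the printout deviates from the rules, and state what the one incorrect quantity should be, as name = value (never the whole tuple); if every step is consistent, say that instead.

no error

Recomputing the run from the initial state:
step 1: x = 19
step 2: x = 1
step 3: x = 25
step 4: x = 10
step 5: x = 13
step 6: x = 43
This matches the printout at every step.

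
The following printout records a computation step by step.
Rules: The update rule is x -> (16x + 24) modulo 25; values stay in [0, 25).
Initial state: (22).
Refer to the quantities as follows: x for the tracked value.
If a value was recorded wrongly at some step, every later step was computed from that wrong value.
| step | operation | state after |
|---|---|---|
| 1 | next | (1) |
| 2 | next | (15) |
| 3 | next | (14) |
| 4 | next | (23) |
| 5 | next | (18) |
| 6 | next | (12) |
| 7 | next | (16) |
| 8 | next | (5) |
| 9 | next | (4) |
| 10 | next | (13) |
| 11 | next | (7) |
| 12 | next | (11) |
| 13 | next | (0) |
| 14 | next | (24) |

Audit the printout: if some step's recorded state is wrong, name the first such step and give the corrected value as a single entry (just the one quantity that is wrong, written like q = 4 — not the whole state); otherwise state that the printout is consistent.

step 5, x = 17

Recomputing the run from the initial state:
step 1: x = 1
step 2: x = 15
step 3: x = 14
step 4: x = 23
step 5: x = 17
step 6: x = 21
step 7: x = 10
step 8: x = 9
step 9: x = 18
step 10: x = 12
step 11: x = 16
step 12: x = 5
step 13: x = 4
step 14: x = 13
The first disagreement with the printout is at step 5, where the value should be x = 17.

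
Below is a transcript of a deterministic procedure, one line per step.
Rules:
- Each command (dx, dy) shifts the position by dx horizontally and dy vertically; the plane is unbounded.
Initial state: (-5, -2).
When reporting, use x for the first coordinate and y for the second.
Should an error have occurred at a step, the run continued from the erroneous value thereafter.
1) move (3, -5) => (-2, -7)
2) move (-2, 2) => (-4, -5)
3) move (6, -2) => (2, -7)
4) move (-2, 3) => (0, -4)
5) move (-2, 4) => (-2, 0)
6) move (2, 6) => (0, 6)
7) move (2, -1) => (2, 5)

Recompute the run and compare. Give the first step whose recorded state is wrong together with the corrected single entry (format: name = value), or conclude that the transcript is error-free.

no error

1. x = -5 + (3) = -2, y = -2 + (-5) = -7 (verified)
2. x = -2 + (-2) = -4, y = -7 + (2) = -5 (confirmed correct)
3. x = -4 + (6) = 2, y = -5 + (-2) = -7 (same as recorded)
4. x = 2 + (-2) = 0, y = -7 + (3) = -4 (checks out)
5. x = 0 + (-2) = -2, y = -4 + (4) = 0 (consistent with the transcript)
6. x = -2 + (2) = 0, y = 0 + (6) = 6 (consistent with the transcript)
7. x = 0 + (2) = 2, y = 6 + (-1) = 5 (no discrepancy)
All steps check out; nothing to correct.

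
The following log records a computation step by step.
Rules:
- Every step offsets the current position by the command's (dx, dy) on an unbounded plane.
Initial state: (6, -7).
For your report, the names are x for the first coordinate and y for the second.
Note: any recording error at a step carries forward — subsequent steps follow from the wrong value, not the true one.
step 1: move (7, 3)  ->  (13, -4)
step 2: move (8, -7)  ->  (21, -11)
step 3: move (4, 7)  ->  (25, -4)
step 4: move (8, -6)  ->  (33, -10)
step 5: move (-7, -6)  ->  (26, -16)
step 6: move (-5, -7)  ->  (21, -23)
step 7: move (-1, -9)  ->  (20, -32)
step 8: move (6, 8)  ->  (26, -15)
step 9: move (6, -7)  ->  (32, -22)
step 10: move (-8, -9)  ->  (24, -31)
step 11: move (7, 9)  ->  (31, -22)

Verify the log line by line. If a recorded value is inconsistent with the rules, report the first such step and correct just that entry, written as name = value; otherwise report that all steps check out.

Recomputing the run from the initial state:
step 1: x = 13, y = -4
step 2: x = 21, y = -11
step 3: x = 25, y = -4
step 4: x = 33, y = -10
step 5: x = 26, y = -16
step 6: x = 21, y = -23
step 7: x = 20, y = -32
step 8: x = 26, y = -24
step 9: x = 32, y = -31
step 10: x = 24, y = -40
step 11: x = 31, y = -31
The first disagreement with the log is at step 8, where the value should be y = -24.

step 8, y = -24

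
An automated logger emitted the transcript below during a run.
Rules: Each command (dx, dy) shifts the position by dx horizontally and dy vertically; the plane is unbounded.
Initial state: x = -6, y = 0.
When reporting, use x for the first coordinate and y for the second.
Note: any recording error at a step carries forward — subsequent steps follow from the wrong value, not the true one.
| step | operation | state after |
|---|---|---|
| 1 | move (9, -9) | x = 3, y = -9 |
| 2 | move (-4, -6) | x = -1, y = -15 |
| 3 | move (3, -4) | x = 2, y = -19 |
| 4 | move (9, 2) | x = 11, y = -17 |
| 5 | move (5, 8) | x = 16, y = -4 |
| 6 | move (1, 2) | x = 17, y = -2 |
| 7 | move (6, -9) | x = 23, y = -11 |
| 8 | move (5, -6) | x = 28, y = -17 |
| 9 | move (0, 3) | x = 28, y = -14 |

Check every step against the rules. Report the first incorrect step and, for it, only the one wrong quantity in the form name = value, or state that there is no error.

step 5, y = -9

1. x = -6 + (9) = 3, y = 0 + (-9) = -9 (same as recorded)
2. x = 3 + (-4) = -1, y = -9 + (-6) = -15 (agrees with the transcript)
3. x = -1 + (3) = 2, y = -15 + (-4) = -19 (consistent with the transcript)
4. x = 2 + (9) = 11, y = -19 + (2) = -17 (matches)
5. x = 11 + (5) = 16, y = -17 + (8) = -9 (this is not what the transcript shows)
The audit stops at step 5: the recorded entry is wrong and should be y = -9.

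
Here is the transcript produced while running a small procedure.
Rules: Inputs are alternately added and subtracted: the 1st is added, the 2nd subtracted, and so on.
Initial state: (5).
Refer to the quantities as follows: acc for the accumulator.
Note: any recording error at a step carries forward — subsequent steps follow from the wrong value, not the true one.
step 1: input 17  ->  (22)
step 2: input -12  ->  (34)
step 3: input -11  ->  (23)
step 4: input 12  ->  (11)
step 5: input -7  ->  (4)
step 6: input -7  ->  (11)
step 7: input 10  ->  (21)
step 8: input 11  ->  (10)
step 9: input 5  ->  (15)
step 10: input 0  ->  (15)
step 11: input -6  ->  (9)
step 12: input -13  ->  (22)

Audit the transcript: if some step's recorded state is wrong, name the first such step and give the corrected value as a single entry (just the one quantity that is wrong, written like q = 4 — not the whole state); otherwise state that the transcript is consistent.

no error

Step 1: acc = 5 + 17 = 22 — no discrepancy.
Step 2: acc = 22 - -12 = 34 — verified.
Step 3: acc = 34 + -11 = 23 — agrees with the transcript.
Step 4: acc = 23 - 12 = 11 — confirmed correct.
Step 5: acc = 11 + -7 = 4 — no discrepancy.
Step 6: acc = 4 - -7 = 11 — verified.
Step 7: acc = 11 + 10 = 21 — same as recorded.
Step 8: acc = 21 - 11 = 10 — no discrepancy.
Step 9: acc = 10 + 5 = 15 — same as recorded.
Step 10: acc = 15 - 0 = 15 — no discrepancy.
Step 11: acc = 15 + -6 = 9 — same as recorded.
Step 12: acc = 9 - -13 = 22 — same as recorded.
The whole run recomputes cleanly — no discrepancies.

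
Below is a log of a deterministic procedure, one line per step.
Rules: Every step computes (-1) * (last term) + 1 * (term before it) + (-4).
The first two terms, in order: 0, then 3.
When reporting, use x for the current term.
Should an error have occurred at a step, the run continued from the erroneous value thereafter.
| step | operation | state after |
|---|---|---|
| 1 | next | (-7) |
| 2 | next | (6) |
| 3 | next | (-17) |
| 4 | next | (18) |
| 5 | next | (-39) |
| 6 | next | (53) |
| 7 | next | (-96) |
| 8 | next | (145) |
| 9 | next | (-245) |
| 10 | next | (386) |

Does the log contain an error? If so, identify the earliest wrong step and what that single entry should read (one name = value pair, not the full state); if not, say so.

1. x = -1*(3) + (1)*(0) + (-4) = -7 (in agreement)
2. x = -1*(-7) + (1)*(3) + (-4) = 6 (agrees with the log)
3. x = -1*(6) + (1)*(-7) + (-4) = -17 (exactly as logged)
4. x = -1*(-17) + (1)*(6) + (-4) = 19 (the recorded entry deviates here)
Step 4 is the first one off; corrected, x = 19.

step 4, x = 19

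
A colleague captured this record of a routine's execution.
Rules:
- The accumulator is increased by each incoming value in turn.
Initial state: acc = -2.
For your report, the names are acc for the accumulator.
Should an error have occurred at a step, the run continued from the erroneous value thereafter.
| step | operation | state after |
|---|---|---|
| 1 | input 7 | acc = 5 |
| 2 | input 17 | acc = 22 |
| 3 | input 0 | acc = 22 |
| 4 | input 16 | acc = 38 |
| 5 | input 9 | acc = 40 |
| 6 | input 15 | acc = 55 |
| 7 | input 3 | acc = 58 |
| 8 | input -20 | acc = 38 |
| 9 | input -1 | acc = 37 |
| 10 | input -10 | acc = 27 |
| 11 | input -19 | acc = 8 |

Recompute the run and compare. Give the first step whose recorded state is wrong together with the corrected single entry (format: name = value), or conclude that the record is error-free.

Recomputing the run from the initial state:
step 1: acc = 5
step 2: acc = 22
step 3: acc = 22
step 4: acc = 38
step 5: acc = 47
step 6: acc = 62
step 7: acc = 65
step 8: acc = 45
step 9: acc = 44
step 10: acc = 34
step 11: acc = 15
The first disagreement with the record is at step 5, where the value should be acc = 47.

step 5, acc = 47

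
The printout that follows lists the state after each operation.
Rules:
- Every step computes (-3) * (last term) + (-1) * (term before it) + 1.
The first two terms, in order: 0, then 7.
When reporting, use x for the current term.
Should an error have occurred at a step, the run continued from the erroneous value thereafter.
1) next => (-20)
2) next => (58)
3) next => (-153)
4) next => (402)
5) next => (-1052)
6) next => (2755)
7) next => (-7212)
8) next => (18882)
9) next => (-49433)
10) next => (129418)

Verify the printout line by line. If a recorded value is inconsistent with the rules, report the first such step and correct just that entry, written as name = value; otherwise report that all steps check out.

step 2, x = 54

Recomputing the run from the initial state:
step 1: x = -20
step 2: x = 54
step 3: x = -141
step 4: x = 370
step 5: x = -968
step 6: x = 2535
step 7: x = -6636
step 8: x = 17374
step 9: x = -45485
step 10: x = 119082
The first disagreement with the printout is at step 2, where the value should be x = 54.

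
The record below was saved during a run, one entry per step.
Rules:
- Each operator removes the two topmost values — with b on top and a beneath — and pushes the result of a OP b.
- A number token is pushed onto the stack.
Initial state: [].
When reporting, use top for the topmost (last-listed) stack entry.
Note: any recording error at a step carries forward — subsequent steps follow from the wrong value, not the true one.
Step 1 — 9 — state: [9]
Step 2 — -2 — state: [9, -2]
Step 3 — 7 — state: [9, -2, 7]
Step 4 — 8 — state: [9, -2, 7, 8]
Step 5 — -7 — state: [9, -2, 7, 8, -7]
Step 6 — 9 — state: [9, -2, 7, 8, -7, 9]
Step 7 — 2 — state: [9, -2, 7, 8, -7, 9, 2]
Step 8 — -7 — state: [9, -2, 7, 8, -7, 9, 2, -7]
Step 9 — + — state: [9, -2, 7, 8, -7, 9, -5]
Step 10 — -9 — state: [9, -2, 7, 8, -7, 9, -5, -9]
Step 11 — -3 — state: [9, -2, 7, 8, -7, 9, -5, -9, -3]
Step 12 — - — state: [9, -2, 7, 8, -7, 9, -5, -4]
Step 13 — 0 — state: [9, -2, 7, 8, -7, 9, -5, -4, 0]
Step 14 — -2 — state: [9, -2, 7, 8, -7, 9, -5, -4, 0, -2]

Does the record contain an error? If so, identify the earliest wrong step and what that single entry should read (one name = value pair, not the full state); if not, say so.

Recomputing the run from the initial state:
step 1: [9]
step 2: [9, -2]
step 3: [9, -2, 7]
step 4: [9, -2, 7, 8]
step 5: [9, -2, 7, 8, -7]
step 6: [9, -2, 7, 8, -7, 9]
step 7: [9, -2, 7, 8, -7, 9, 2]
step 8: [9, -2, 7, 8, -7, 9, 2, -7]
step 9: [9, -2, 7, 8, -7, 9, -5]
step 10: [9, -2, 7, 8, -7, 9, -5, -9]
step 11: [9, -2, 7, 8, -7, 9, -5, -9, -3]
step 12: [9, -2, 7, 8, -7, 9, -5, -6]
step 13: [9, -2, 7, 8, -7, 9, -5, -6, 0]
step 14: [9, -2, 7, 8, -7, 9, -5, -6, 0, -2]
The first disagreement with the record is at step 12, where the value should be top = -6.

step 12, top = -6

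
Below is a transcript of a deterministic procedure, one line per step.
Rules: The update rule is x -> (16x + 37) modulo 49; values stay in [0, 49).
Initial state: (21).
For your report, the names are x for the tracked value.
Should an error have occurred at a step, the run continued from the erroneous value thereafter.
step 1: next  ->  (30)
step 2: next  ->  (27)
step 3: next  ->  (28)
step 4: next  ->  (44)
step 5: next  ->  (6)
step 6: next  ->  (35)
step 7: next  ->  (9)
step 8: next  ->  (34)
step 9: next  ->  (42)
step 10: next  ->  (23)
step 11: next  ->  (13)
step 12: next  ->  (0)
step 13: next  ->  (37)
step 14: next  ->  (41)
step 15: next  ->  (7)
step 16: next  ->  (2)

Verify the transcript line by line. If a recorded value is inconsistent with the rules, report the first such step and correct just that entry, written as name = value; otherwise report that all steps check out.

no error

Step 1: x = (16*21 + 37) mod 49 = 30 — in agreement.
Step 2: x = (16*30 + 37) mod 49 = 27 — no discrepancy.
Step 3: x = (16*27 + 37) mod 49 = 28 — same as recorded.
Step 4: x = (16*28 + 37) mod 49 = 44 — no discrepancy.
Step 5: x = (16*44 + 37) mod 49 = 6 — no discrepancy.
Step 6: x = (16*6 + 37) mod 49 = 35 — in agreement.
Step 7: x = (16*35 + 37) mod 49 = 9 — consistent with the transcript.
Step 8: x = (16*9 + 37) mod 49 = 34 — exactly as logged.
Step 9: x = (16*34 + 37) mod 49 = 42 — checks out.
Step 10: x = (16*42 + 37) mod 49 = 23 — exactly as logged.
Step 11: x = (16*23 + 37) mod 49 = 13 — no discrepancy.
Step 12: x = (16*13 + 37) mod 49 = 0 — no discrepancy.
Step 13: x = (16*0 + 37) mod 49 = 37 — same as recorded.
Step 14: x = (16*37 + 37) mod 49 = 41 — same as recorded.
Step 15: x = (16*41 + 37) mod 49 = 7 — verified.
Step 16: x = (16*7 + 37) mod 49 = 2 — exactly as logged.
Each recorded entry agrees with the recomputation.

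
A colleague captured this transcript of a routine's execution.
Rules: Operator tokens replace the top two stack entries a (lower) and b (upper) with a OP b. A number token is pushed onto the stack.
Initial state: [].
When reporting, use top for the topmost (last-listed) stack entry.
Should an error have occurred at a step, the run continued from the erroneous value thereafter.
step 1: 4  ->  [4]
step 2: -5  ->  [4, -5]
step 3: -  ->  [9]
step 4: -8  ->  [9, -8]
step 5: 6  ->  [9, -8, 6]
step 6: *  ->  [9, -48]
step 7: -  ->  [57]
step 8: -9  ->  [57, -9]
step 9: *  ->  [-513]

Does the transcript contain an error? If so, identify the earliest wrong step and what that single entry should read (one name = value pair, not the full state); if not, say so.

Step 1: push 4: top = 4 — verified.
Step 2: push -5: top = -5 — exactly as logged.
Step 3: 4 - -5 = 9 — no discrepancy.
Step 4: push -8: top = -8 — matches.
Step 5: push 6: top = 6 — agrees with the transcript.
Step 6: -8 * 6 = -48 — exactly as logged.
Step 7: 9 - -48 = 57 — in agreement.
Step 8: push -9: top = -9 — confirmed correct.
Step 9: 57 * -9 = -513 — matches.
All entries verified; no error found.

no error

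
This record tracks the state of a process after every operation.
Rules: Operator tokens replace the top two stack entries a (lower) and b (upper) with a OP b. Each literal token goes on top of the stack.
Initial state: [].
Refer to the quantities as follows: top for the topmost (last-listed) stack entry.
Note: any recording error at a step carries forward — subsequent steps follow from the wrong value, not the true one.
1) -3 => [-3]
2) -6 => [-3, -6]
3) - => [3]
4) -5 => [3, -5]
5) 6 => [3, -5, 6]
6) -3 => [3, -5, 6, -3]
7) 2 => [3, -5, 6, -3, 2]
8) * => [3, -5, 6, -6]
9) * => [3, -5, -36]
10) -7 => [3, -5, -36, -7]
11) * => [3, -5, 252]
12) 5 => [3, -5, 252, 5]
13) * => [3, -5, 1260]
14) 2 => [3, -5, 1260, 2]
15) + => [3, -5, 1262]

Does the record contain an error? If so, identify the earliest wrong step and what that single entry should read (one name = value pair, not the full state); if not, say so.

no error

step 1: push -3: top = -3 -> consistent with the record
step 2: push -6: top = -6 -> verified
step 3: -3 - -6 = 3 -> no discrepancy
step 4: push -5: top = -5 -> agrees with the record
step 5: push 6: top = 6 -> checks out
step 6: push -3: top = -3 -> same as recorded
step 7: push 2: top = 2 -> same as recorded
step 8: -3 * 2 = -6 -> verified
step 9: 6 * -6 = -36 -> verified
step 10: push -7: top = -7 -> verified
step 11: -36 * -7 = 252 -> consistent with the record
step 12: push 5: top = 5 -> verified
step 13: 252 * 5 = 1260 -> checks out
step 14: push 2: top = 2 -> checks out
step 15: 1260 + 2 = 1262 -> exactly as logged
All entries verified; no error found.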